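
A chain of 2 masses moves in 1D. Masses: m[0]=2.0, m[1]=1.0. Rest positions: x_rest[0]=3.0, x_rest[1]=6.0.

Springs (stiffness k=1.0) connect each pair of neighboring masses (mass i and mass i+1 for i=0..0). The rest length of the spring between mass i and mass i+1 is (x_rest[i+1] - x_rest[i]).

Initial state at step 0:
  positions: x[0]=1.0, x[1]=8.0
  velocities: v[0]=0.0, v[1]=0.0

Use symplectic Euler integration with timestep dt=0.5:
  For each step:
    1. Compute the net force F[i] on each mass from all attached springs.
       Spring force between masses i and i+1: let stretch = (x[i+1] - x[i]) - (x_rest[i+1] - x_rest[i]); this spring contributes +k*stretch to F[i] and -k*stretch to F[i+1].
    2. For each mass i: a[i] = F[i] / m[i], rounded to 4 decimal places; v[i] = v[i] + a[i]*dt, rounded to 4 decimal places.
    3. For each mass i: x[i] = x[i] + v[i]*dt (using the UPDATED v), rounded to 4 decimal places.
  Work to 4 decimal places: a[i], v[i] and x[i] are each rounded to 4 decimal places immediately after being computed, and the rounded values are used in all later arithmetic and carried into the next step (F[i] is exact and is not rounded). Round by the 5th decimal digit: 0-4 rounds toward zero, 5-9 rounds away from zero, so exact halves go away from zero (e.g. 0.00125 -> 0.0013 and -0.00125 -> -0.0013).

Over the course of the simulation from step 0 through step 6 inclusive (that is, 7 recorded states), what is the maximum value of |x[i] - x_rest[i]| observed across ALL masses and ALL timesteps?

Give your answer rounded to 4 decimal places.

Step 0: x=[1.0000 8.0000] v=[0.0000 0.0000]
Step 1: x=[1.5000 7.0000] v=[1.0000 -2.0000]
Step 2: x=[2.3125 5.3750] v=[1.6250 -3.2500]
Step 3: x=[3.1329 3.7344] v=[1.6407 -3.2813]
Step 4: x=[3.6535 2.6934] v=[1.0411 -2.0821]
Step 5: x=[3.6791 2.6424] v=[0.0511 -0.1021]
Step 6: x=[3.2001 3.6006] v=[-0.9581 1.9163]
Max displacement = 3.3576

Answer: 3.3576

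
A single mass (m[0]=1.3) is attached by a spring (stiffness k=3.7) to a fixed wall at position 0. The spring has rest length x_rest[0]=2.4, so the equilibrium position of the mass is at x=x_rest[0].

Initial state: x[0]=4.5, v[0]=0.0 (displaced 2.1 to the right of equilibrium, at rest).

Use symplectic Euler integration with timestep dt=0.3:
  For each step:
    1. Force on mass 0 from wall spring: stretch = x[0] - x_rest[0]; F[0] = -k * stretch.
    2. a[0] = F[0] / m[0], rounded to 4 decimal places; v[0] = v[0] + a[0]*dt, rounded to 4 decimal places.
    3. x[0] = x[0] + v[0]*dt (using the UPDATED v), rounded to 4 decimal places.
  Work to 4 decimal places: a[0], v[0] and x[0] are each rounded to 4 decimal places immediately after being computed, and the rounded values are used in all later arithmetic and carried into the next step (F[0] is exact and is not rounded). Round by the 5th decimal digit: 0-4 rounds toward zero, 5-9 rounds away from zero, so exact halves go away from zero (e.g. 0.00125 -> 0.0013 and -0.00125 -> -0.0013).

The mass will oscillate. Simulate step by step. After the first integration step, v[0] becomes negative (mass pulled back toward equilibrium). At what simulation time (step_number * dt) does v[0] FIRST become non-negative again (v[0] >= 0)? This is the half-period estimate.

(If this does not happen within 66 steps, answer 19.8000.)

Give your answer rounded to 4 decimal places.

Step 0: x=[4.5000] v=[0.0000]
Step 1: x=[3.9621] v=[-1.7931]
Step 2: x=[3.0240] v=[-3.1269]
Step 3: x=[1.9261] v=[-3.6597]
Step 4: x=[0.9496] v=[-3.2551]
Step 5: x=[0.3446] v=[-2.0167]
Step 6: x=[0.2661] v=[-0.2617]
Step 7: x=[0.7342] v=[1.5603]
First v>=0 after going negative at step 7, time=2.1000

Answer: 2.1000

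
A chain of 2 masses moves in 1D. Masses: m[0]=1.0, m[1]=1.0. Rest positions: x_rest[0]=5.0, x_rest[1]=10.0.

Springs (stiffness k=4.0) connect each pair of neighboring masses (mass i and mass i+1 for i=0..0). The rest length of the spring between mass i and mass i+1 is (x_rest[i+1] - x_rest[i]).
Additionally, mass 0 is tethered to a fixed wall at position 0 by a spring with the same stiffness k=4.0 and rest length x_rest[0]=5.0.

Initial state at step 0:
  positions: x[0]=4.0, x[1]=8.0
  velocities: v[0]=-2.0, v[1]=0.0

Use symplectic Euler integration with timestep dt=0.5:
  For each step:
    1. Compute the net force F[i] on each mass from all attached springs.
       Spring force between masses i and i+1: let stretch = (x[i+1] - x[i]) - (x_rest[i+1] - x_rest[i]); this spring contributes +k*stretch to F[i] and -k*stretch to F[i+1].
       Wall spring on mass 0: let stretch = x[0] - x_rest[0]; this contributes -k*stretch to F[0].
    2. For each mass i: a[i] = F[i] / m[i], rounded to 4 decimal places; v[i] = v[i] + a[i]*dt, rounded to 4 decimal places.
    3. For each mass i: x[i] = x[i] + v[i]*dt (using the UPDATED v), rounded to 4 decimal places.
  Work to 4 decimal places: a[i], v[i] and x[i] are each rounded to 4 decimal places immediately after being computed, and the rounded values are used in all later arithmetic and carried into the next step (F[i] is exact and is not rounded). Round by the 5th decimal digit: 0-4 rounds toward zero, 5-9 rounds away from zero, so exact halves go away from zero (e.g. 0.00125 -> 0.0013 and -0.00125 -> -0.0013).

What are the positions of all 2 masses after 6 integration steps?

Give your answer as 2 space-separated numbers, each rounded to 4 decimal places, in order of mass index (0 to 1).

Answer: 7.0000 11.0000

Derivation:
Step 0: x=[4.0000 8.0000] v=[-2.0000 0.0000]
Step 1: x=[3.0000 9.0000] v=[-2.0000 2.0000]
Step 2: x=[5.0000 9.0000] v=[4.0000 0.0000]
Step 3: x=[6.0000 10.0000] v=[2.0000 2.0000]
Step 4: x=[5.0000 12.0000] v=[-2.0000 4.0000]
Step 5: x=[6.0000 12.0000] v=[2.0000 0.0000]
Step 6: x=[7.0000 11.0000] v=[2.0000 -2.0000]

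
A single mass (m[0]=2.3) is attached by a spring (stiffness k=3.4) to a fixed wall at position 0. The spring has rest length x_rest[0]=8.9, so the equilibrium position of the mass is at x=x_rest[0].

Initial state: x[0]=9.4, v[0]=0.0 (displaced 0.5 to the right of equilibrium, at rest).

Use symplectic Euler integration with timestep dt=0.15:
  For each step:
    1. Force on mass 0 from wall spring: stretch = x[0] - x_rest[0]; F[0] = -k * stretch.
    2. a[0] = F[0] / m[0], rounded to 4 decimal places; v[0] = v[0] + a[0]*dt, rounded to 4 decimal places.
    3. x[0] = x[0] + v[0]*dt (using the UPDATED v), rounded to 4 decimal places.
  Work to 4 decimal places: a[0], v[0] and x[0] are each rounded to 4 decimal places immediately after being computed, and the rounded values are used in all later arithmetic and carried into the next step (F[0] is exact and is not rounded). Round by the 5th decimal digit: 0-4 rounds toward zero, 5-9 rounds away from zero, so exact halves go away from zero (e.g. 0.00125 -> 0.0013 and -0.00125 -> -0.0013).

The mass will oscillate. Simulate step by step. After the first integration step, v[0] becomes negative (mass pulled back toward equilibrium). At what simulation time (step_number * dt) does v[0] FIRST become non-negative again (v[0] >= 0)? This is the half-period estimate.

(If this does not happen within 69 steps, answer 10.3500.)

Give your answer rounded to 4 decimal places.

Step 0: x=[9.4000] v=[0.0000]
Step 1: x=[9.3834] v=[-0.1109]
Step 2: x=[9.3507] v=[-0.2181]
Step 3: x=[9.3030] v=[-0.3180]
Step 4: x=[9.2419] v=[-0.4074]
Step 5: x=[9.1694] v=[-0.4832]
Step 6: x=[9.0880] v=[-0.5429]
Step 7: x=[9.0003] v=[-0.5846]
Step 8: x=[8.9093] v=[-0.6068]
Step 9: x=[8.8180] v=[-0.6089]
Step 10: x=[8.7294] v=[-0.5907]
Step 11: x=[8.6465] v=[-0.5529]
Step 12: x=[8.5720] v=[-0.4967]
Step 13: x=[8.5084] v=[-0.4240]
Step 14: x=[8.4578] v=[-0.3372]
Step 15: x=[8.4219] v=[-0.2391]
Step 16: x=[8.4019] v=[-0.1331]
Step 17: x=[8.3985] v=[-0.0227]
Step 18: x=[8.4118] v=[0.0885]
First v>=0 after going negative at step 18, time=2.7000

Answer: 2.7000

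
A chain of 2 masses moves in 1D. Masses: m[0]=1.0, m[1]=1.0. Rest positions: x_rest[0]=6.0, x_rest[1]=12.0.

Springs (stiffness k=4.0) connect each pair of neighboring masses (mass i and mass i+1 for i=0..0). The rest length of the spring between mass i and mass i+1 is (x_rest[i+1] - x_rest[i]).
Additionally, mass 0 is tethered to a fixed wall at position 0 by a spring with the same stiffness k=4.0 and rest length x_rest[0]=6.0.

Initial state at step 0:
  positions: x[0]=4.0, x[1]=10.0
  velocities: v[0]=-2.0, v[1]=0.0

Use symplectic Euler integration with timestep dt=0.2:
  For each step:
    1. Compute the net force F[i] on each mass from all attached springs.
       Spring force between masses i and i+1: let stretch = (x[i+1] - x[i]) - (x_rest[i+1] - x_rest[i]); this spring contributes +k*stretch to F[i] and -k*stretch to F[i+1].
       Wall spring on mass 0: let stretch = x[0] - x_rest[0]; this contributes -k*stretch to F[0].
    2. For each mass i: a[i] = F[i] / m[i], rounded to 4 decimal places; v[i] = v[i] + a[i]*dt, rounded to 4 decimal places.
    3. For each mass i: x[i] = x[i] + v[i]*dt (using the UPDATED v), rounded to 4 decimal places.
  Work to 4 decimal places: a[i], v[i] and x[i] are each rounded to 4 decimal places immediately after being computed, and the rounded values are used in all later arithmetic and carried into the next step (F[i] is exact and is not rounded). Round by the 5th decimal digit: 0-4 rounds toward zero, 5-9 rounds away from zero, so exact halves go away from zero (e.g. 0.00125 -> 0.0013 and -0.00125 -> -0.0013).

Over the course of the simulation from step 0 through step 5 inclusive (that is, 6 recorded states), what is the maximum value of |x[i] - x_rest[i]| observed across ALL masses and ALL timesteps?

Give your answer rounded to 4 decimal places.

Answer: 2.0800

Derivation:
Step 0: x=[4.0000 10.0000] v=[-2.0000 0.0000]
Step 1: x=[3.9200 10.0000] v=[-0.4000 0.0000]
Step 2: x=[4.1856 9.9872] v=[1.3280 -0.0640]
Step 3: x=[4.7098 10.0061] v=[2.6208 0.0947]
Step 4: x=[5.3278 10.1376] v=[3.0900 0.6577]
Step 5: x=[5.8629 10.4596] v=[2.6756 1.6099]
Max displacement = 2.0800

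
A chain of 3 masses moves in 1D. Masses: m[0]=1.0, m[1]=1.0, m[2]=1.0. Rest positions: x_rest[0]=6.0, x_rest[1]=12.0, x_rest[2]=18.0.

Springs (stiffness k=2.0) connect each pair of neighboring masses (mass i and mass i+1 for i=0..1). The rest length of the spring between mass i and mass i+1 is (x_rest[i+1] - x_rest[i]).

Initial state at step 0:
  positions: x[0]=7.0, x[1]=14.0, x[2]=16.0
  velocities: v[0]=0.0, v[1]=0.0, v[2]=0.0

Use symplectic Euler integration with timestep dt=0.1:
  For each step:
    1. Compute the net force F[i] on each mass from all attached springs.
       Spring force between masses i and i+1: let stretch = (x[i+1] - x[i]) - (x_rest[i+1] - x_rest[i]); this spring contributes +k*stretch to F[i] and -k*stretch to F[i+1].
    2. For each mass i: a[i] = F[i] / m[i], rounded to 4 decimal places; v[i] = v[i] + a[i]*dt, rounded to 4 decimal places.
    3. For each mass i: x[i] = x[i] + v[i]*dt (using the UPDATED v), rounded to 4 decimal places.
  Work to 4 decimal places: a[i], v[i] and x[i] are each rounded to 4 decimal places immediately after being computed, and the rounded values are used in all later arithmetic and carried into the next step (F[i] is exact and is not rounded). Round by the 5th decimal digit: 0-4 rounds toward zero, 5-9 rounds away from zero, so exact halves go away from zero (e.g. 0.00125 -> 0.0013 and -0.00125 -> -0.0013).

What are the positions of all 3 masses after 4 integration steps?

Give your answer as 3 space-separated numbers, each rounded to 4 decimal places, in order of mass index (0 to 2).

Step 0: x=[7.0000 14.0000 16.0000] v=[0.0000 0.0000 0.0000]
Step 1: x=[7.0200 13.9000 16.0800] v=[0.2000 -1.0000 0.8000]
Step 2: x=[7.0576 13.7060 16.2364] v=[0.3760 -1.9400 1.5640]
Step 3: x=[7.1082 13.4296 16.4622] v=[0.5057 -2.7636 2.2579]
Step 4: x=[7.1652 13.0875 16.7473] v=[0.5700 -3.4214 2.8514]

Answer: 7.1652 13.0875 16.7473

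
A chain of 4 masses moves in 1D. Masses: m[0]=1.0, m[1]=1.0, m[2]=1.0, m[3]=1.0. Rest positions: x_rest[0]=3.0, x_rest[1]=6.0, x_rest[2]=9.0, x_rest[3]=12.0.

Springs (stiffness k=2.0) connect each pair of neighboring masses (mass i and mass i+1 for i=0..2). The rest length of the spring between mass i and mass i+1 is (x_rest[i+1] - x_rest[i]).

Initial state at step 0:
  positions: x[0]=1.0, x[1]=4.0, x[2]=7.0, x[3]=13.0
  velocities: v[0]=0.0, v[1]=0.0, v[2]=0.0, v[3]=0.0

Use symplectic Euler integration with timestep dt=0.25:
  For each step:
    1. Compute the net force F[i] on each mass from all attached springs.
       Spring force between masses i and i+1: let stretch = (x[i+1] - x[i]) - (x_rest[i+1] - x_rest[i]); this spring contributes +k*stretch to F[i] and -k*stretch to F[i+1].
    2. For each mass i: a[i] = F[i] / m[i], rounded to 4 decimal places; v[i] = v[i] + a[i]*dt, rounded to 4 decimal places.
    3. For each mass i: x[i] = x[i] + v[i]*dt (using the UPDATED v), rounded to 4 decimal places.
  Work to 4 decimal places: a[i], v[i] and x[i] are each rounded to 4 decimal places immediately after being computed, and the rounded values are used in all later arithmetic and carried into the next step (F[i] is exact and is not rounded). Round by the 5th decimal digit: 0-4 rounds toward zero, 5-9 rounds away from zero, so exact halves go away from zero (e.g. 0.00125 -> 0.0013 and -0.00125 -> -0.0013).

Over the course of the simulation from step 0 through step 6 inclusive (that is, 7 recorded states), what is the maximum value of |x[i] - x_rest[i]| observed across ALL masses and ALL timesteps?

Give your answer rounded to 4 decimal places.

Step 0: x=[1.0000 4.0000 7.0000 13.0000] v=[0.0000 0.0000 0.0000 0.0000]
Step 1: x=[1.0000 4.0000 7.3750 12.6250] v=[0.0000 0.0000 1.5000 -1.5000]
Step 2: x=[1.0000 4.0469 7.9844 11.9688] v=[0.0000 0.1875 2.4375 -2.6250]
Step 3: x=[1.0059 4.2051 8.5997 11.1895] v=[0.0235 0.6328 2.4610 -3.1172]
Step 4: x=[1.0367 4.5127 8.9894 10.4615] v=[0.1231 1.2305 1.5586 -2.9121]
Step 5: x=[1.1270 4.9454 9.0035 9.9245] v=[0.3611 1.7309 0.0563 -2.1482]
Step 6: x=[1.3196 5.4081 8.6254 9.6473] v=[0.7703 1.8508 -1.5123 -1.1087]
Max displacement = 2.3527

Answer: 2.3527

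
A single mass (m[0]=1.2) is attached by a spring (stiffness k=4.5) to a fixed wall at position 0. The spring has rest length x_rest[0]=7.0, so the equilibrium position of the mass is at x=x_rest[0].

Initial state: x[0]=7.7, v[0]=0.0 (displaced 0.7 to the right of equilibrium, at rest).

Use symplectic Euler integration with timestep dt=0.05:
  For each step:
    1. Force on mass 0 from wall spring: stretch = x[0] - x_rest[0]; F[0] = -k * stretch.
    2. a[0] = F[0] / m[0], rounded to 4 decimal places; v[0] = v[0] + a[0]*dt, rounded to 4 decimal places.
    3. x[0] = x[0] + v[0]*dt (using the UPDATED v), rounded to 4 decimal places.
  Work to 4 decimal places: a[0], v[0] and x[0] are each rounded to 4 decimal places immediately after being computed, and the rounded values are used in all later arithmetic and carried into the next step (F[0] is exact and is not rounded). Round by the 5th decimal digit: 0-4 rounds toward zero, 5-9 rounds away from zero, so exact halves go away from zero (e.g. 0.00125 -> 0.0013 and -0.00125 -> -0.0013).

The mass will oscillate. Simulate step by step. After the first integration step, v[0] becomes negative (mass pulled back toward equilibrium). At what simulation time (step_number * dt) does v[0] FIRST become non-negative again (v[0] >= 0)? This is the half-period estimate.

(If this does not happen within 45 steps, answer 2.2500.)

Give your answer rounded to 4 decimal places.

Answer: 1.6500

Derivation:
Step 0: x=[7.7000] v=[0.0000]
Step 1: x=[7.6934] v=[-0.1313]
Step 2: x=[7.6803] v=[-0.2613]
Step 3: x=[7.6609] v=[-0.3889]
Step 4: x=[7.6353] v=[-0.5128]
Step 5: x=[7.6037] v=[-0.6319]
Step 6: x=[7.5664] v=[-0.7451]
Step 7: x=[7.5238] v=[-0.8513]
Step 8: x=[7.4763] v=[-0.9495]
Step 9: x=[7.4244] v=[-1.0388]
Step 10: x=[7.3685] v=[-1.1184]
Step 11: x=[7.3091] v=[-1.1875]
Step 12: x=[7.2468] v=[-1.2455]
Step 13: x=[7.1822] v=[-1.2918]
Step 14: x=[7.1159] v=[-1.3260]
Step 15: x=[7.0485] v=[-1.3477]
Step 16: x=[6.9807] v=[-1.3568]
Step 17: x=[6.9130] v=[-1.3532]
Step 18: x=[6.8462] v=[-1.3369]
Step 19: x=[6.7808] v=[-1.3081]
Step 20: x=[6.7175] v=[-1.2670]
Step 21: x=[6.6568] v=[-1.2140]
Step 22: x=[6.5993] v=[-1.1497]
Step 23: x=[6.5456] v=[-1.0746]
Step 24: x=[6.4961] v=[-0.9894]
Step 25: x=[6.4514] v=[-0.8949]
Step 26: x=[6.4118] v=[-0.7920]
Step 27: x=[6.3777] v=[-0.6817]
Step 28: x=[6.3495] v=[-0.5650]
Step 29: x=[6.3274] v=[-0.4430]
Step 30: x=[6.3116] v=[-0.3169]
Step 31: x=[6.3022] v=[-0.1878]
Step 32: x=[6.2994] v=[-0.0570]
Step 33: x=[6.3031] v=[0.0744]
First v>=0 after going negative at step 33, time=1.6500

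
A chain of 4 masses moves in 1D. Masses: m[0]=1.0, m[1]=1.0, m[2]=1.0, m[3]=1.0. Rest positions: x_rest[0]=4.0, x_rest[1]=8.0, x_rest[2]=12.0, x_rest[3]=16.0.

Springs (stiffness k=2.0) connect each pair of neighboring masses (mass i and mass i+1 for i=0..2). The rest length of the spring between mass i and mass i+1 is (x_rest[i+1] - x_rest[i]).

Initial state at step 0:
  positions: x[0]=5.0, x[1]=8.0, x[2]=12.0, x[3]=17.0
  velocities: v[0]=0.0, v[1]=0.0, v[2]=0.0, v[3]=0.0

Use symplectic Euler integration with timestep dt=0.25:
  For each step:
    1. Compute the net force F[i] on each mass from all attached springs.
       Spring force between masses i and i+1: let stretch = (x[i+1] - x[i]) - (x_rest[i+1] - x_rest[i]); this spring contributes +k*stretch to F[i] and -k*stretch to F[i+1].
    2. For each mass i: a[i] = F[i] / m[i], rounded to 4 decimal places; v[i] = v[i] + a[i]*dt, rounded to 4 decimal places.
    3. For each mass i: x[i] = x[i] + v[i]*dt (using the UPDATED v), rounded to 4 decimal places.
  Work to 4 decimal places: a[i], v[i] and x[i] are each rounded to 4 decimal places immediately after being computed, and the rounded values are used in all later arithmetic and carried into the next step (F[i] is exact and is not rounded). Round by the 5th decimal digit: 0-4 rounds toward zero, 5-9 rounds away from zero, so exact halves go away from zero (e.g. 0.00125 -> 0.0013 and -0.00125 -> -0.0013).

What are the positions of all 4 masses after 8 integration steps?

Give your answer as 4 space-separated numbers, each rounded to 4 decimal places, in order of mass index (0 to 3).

Answer: 4.2911 8.7092 12.7092 16.2911

Derivation:
Step 0: x=[5.0000 8.0000 12.0000 17.0000] v=[0.0000 0.0000 0.0000 0.0000]
Step 1: x=[4.8750 8.1250 12.1250 16.8750] v=[-0.5000 0.5000 0.5000 -0.5000]
Step 2: x=[4.6563 8.3438 12.3438 16.6563] v=[-0.8750 0.8750 0.8750 -0.8750]
Step 3: x=[4.3985 8.6016 12.6016 16.3985] v=[-1.0313 1.0313 1.0313 -1.0313]
Step 4: x=[4.1661 8.8341 12.8341 16.1661] v=[-0.9298 0.9298 0.9298 -0.9298]
Step 5: x=[4.0172 8.9831 12.9831 16.0172] v=[-0.5958 0.5958 0.5958 -0.5958]
Step 6: x=[3.9890 9.0113 13.0113 15.9890] v=[-0.1129 0.1129 0.1129 -0.1129]
Step 7: x=[4.0886 8.9117 12.9117 16.0886] v=[0.3983 -0.3983 -0.3983 0.3983]
Step 8: x=[4.2911 8.7092 12.7092 16.2911] v=[0.8099 -0.8099 -0.8099 0.8099]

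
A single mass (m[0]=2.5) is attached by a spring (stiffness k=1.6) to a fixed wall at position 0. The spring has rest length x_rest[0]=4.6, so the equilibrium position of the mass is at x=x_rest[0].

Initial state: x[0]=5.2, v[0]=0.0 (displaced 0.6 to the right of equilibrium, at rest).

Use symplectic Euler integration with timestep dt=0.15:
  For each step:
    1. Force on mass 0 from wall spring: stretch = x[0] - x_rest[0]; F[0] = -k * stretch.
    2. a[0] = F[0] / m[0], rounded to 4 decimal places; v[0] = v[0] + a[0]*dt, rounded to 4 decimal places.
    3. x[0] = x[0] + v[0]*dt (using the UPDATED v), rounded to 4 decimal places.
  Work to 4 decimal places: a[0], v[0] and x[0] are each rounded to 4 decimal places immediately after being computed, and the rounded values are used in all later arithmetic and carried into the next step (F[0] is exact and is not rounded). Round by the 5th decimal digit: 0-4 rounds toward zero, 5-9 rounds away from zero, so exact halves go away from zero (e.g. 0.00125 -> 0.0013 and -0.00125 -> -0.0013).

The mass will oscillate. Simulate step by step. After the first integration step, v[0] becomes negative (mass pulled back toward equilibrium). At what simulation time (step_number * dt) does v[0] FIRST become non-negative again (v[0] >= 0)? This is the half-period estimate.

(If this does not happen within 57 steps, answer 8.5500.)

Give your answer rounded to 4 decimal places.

Answer: 4.0500

Derivation:
Step 0: x=[5.2000] v=[0.0000]
Step 1: x=[5.1914] v=[-0.0576]
Step 2: x=[5.1742] v=[-0.1144]
Step 3: x=[5.1488] v=[-0.1695]
Step 4: x=[5.1155] v=[-0.2222]
Step 5: x=[5.0747] v=[-0.2717]
Step 6: x=[5.0271] v=[-0.3173]
Step 7: x=[4.9734] v=[-0.3583]
Step 8: x=[4.9143] v=[-0.3942]
Step 9: x=[4.8506] v=[-0.4244]
Step 10: x=[4.7833] v=[-0.4485]
Step 11: x=[4.7134] v=[-0.4661]
Step 12: x=[4.6419] v=[-0.4770]
Step 13: x=[4.5698] v=[-0.4810]
Step 14: x=[4.4981] v=[-0.4781]
Step 15: x=[4.4279] v=[-0.4683]
Step 16: x=[4.3601] v=[-0.4518]
Step 17: x=[4.2958] v=[-0.4288]
Step 18: x=[4.2359] v=[-0.3996]
Step 19: x=[4.1812] v=[-0.3647]
Step 20: x=[4.1325] v=[-0.3245]
Step 21: x=[4.0906] v=[-0.2796]
Step 22: x=[4.0560] v=[-0.2307]
Step 23: x=[4.0292] v=[-0.1785]
Step 24: x=[4.0106] v=[-0.1237]
Step 25: x=[4.0005] v=[-0.0671]
Step 26: x=[3.9991] v=[-0.0095]
Step 27: x=[4.0063] v=[0.0482]
First v>=0 after going negative at step 27, time=4.0500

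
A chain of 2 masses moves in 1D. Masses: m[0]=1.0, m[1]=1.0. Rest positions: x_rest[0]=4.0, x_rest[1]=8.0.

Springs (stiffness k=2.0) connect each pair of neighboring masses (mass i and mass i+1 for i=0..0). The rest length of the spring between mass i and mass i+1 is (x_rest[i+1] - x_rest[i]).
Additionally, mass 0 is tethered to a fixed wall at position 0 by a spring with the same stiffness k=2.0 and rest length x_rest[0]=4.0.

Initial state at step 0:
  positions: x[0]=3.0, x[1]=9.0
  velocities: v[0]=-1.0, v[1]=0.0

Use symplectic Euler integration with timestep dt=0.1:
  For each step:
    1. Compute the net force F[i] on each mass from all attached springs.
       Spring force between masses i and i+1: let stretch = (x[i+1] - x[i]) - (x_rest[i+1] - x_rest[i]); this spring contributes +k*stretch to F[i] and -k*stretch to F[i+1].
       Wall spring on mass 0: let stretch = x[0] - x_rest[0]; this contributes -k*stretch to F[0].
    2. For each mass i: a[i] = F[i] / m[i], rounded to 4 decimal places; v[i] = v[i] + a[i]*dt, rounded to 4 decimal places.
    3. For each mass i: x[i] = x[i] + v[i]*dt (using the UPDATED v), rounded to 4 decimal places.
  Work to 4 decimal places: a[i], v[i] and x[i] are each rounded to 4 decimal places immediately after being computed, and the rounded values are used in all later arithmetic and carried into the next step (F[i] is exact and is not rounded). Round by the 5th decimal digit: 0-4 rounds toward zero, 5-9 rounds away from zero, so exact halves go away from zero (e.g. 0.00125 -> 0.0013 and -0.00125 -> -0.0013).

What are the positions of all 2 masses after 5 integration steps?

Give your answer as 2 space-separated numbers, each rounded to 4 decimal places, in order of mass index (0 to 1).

Step 0: x=[3.0000 9.0000] v=[-1.0000 0.0000]
Step 1: x=[2.9600 8.9600] v=[-0.4000 -0.4000]
Step 2: x=[2.9808 8.8800] v=[0.2080 -0.8000]
Step 3: x=[3.0600 8.7620] v=[0.7917 -1.1798]
Step 4: x=[3.1920 8.6100] v=[1.3201 -1.5202]
Step 5: x=[3.3685 8.4296] v=[1.7653 -1.8038]

Answer: 3.3685 8.4296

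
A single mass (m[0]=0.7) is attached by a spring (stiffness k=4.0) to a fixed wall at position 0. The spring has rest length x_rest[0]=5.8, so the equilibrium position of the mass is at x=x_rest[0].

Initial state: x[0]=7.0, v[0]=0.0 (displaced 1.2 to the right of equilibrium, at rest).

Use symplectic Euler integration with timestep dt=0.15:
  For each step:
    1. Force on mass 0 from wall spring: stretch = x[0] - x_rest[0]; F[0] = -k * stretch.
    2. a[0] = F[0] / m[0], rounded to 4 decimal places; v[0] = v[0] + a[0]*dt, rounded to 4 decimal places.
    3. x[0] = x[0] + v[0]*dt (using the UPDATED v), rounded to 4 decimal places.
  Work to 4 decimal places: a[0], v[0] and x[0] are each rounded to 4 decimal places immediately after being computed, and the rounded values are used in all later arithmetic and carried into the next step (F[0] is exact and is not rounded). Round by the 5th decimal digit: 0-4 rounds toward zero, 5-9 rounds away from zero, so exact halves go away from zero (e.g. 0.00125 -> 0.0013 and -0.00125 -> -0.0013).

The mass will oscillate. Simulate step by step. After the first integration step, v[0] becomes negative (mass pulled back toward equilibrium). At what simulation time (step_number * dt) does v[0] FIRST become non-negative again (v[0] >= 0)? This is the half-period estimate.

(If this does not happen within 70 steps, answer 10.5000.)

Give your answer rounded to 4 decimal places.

Step 0: x=[7.0000] v=[0.0000]
Step 1: x=[6.8457] v=[-1.0286]
Step 2: x=[6.5570] v=[-1.9249]
Step 3: x=[6.1709] v=[-2.5738]
Step 4: x=[5.7371] v=[-2.8917]
Step 5: x=[5.3114] v=[-2.8378]
Step 6: x=[4.9486] v=[-2.4190]
Step 7: x=[4.6952] v=[-1.6892]
Step 8: x=[4.5839] v=[-0.7422]
Step 9: x=[4.6289] v=[0.3002]
First v>=0 after going negative at step 9, time=1.3500

Answer: 1.3500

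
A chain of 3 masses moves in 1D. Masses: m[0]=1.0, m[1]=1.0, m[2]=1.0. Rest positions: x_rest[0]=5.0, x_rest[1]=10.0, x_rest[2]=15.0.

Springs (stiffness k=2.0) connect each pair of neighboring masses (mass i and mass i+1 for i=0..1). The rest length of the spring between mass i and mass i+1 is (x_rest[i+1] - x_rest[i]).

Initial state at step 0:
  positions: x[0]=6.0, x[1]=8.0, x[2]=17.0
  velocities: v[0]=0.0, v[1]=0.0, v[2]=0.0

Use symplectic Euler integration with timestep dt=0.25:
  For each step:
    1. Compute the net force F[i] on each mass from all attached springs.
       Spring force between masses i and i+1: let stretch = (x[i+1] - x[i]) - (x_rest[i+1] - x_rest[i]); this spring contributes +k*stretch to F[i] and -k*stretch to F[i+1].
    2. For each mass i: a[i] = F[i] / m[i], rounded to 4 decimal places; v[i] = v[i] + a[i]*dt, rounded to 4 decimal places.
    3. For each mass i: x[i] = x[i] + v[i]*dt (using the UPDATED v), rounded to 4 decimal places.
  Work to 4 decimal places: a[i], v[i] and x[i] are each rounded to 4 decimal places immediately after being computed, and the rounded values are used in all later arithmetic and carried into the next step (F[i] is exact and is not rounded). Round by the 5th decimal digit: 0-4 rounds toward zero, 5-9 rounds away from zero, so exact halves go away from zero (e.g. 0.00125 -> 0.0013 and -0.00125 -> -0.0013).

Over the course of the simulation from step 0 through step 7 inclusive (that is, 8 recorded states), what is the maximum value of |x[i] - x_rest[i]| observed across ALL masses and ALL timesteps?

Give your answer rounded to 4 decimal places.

Step 0: x=[6.0000 8.0000 17.0000] v=[0.0000 0.0000 0.0000]
Step 1: x=[5.6250 8.8750 16.5000] v=[-1.5000 3.5000 -2.0000]
Step 2: x=[5.0313 10.2969 15.6719] v=[-2.3750 5.6875 -3.3125]
Step 3: x=[4.4708 11.7325 14.7969] v=[-2.2422 5.7422 -3.5000]
Step 4: x=[4.1930 12.6434 14.1639] v=[-1.1114 3.6436 -2.5322]
Step 5: x=[4.3465 12.6881 13.9658] v=[0.6138 0.1787 -0.7925]
Step 6: x=[4.9177 11.8498 14.2330] v=[2.2846 -3.3533 1.0687]
Step 7: x=[5.7304 10.4429 14.8273] v=[3.2507 -5.6278 2.3771]
Max displacement = 2.6881

Answer: 2.6881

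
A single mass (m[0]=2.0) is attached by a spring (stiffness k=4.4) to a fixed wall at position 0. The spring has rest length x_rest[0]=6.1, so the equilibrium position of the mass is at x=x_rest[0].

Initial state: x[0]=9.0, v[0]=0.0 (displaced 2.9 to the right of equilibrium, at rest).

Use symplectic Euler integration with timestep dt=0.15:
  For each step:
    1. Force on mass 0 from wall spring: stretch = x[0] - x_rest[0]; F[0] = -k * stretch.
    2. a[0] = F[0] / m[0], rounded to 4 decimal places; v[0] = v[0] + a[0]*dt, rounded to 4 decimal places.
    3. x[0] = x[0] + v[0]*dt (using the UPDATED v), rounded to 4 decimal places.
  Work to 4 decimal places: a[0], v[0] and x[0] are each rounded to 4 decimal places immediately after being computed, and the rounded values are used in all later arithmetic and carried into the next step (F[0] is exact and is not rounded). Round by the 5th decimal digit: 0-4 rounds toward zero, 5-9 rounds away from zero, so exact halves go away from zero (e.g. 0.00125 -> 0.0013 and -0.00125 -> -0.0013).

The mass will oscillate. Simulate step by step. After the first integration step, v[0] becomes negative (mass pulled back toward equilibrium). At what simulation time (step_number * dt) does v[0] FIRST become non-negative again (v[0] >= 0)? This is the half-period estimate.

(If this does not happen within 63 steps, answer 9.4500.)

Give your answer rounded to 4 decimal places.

Step 0: x=[9.0000] v=[0.0000]
Step 1: x=[8.8565] v=[-0.9570]
Step 2: x=[8.5765] v=[-1.8666]
Step 3: x=[8.1739] v=[-2.6838]
Step 4: x=[7.6687] v=[-3.3682]
Step 5: x=[7.0858] v=[-3.8859]
Step 6: x=[6.4541] v=[-4.2112]
Step 7: x=[5.8049] v=[-4.3281]
Step 8: x=[5.1703] v=[-4.2307]
Step 9: x=[4.5817] v=[-3.9239]
Step 10: x=[4.0683] v=[-3.4229]
Step 11: x=[3.6554] v=[-2.7524]
Step 12: x=[3.3635] v=[-1.9457]
Step 13: x=[3.2071] v=[-1.0427]
Step 14: x=[3.1939] v=[-0.0880]
Step 15: x=[3.3246] v=[0.8710]
First v>=0 after going negative at step 15, time=2.2500

Answer: 2.2500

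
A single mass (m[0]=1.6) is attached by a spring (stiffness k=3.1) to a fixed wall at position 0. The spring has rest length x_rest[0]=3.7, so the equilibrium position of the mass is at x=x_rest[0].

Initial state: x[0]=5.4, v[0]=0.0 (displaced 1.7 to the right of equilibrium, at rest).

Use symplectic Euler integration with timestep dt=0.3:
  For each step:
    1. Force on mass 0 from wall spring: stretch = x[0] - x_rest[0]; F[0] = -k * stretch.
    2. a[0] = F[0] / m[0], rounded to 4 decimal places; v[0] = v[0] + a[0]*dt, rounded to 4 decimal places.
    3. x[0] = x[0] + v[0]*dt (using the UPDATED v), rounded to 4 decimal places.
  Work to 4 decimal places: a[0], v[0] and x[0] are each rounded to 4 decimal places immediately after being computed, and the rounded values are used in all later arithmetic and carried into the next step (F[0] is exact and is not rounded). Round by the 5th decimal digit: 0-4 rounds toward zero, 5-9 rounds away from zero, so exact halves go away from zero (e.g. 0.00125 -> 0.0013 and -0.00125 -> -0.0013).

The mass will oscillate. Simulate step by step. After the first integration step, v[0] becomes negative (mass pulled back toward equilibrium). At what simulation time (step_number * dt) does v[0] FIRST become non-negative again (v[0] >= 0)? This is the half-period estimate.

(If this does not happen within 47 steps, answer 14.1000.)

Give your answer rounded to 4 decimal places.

Step 0: x=[5.4000] v=[0.0000]
Step 1: x=[5.1036] v=[-0.9881]
Step 2: x=[4.5624] v=[-1.8040]
Step 3: x=[3.8708] v=[-2.3053]
Step 4: x=[3.1494] v=[-2.4046]
Step 5: x=[2.5240] v=[-2.0846]
Step 6: x=[2.1037] v=[-1.4011]
Step 7: x=[1.9617] v=[-0.4733]
Step 8: x=[2.1228] v=[0.5371]
First v>=0 after going negative at step 8, time=2.4000

Answer: 2.4000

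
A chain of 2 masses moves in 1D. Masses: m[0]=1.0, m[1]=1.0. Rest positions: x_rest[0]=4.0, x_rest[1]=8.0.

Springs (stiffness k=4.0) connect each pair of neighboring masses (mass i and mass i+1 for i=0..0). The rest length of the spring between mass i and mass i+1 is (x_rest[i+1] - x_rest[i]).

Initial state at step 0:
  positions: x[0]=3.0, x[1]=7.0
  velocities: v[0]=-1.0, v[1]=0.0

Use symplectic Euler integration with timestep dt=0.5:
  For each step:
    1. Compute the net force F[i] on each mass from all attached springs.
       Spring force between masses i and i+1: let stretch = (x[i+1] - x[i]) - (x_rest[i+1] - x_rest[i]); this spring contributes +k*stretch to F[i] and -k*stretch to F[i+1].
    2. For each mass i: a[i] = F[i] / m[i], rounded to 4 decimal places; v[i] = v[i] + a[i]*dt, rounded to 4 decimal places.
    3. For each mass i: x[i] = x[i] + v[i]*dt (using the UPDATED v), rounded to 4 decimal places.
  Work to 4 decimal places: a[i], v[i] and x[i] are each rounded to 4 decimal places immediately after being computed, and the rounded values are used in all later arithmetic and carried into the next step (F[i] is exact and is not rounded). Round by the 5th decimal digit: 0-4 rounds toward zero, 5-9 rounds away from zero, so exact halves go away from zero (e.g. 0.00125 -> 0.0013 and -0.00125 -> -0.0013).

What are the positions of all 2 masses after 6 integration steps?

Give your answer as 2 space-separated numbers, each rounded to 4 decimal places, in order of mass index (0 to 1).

Answer: 1.5000 5.5000

Derivation:
Step 0: x=[3.0000 7.0000] v=[-1.0000 0.0000]
Step 1: x=[2.5000 7.0000] v=[-1.0000 0.0000]
Step 2: x=[2.5000 6.5000] v=[0.0000 -1.0000]
Step 3: x=[2.5000 6.0000] v=[0.0000 -1.0000]
Step 4: x=[2.0000 6.0000] v=[-1.0000 0.0000]
Step 5: x=[1.5000 6.0000] v=[-1.0000 0.0000]
Step 6: x=[1.5000 5.5000] v=[0.0000 -1.0000]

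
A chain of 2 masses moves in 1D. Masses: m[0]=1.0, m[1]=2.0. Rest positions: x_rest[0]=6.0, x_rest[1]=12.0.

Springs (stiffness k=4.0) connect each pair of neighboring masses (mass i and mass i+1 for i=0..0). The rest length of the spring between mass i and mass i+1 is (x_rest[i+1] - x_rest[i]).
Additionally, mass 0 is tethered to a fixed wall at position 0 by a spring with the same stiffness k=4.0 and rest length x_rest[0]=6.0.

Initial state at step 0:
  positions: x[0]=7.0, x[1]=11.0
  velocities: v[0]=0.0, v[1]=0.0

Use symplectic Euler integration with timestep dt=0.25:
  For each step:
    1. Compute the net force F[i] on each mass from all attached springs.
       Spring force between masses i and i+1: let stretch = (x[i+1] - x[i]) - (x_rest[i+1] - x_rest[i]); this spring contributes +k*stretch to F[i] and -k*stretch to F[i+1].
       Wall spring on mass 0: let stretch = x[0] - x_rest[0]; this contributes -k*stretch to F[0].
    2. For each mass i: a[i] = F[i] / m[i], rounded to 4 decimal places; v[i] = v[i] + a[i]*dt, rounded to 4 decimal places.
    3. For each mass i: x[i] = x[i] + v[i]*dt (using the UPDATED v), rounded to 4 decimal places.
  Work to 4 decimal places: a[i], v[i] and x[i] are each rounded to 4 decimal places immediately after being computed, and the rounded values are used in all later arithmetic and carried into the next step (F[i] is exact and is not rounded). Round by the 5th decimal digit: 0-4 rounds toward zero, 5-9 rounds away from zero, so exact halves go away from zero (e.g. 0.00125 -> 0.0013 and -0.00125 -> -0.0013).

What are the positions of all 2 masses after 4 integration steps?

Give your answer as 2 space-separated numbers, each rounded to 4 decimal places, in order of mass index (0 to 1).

Step 0: x=[7.0000 11.0000] v=[0.0000 0.0000]
Step 1: x=[6.2500 11.2500] v=[-3.0000 1.0000]
Step 2: x=[5.1875 11.6250] v=[-4.2500 1.5000]
Step 3: x=[4.4375 11.9453] v=[-3.0000 1.2813]
Step 4: x=[4.4551 12.0772] v=[0.0703 0.5274]

Answer: 4.4551 12.0772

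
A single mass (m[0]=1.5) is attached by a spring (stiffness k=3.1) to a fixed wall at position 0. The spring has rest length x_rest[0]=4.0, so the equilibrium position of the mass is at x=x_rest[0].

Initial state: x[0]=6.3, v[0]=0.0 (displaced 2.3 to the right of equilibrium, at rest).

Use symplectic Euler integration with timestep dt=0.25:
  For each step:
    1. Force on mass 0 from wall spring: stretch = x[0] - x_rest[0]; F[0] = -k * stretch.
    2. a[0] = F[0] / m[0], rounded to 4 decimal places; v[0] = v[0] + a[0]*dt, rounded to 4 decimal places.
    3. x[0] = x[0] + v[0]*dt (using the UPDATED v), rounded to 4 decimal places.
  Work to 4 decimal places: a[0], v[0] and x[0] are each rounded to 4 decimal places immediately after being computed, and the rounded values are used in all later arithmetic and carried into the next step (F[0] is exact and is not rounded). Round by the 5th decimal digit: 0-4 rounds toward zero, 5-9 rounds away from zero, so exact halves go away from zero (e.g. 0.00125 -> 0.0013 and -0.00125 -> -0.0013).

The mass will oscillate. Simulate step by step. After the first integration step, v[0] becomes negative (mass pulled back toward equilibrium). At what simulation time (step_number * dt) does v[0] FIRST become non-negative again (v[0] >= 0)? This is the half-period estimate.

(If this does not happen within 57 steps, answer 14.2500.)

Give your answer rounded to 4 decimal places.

Step 0: x=[6.3000] v=[0.0000]
Step 1: x=[6.0029] v=[-1.1883]
Step 2: x=[5.4471] v=[-2.2231]
Step 3: x=[4.7044] v=[-2.9708]
Step 4: x=[3.8707] v=[-3.3348]
Step 5: x=[3.0537] v=[-3.2680]
Step 6: x=[2.3589] v=[-2.7791]
Step 7: x=[1.8761] v=[-1.9312]
Step 8: x=[1.6676] v=[-0.8339]
Step 9: x=[1.7604] v=[0.3712]
First v>=0 after going negative at step 9, time=2.2500

Answer: 2.2500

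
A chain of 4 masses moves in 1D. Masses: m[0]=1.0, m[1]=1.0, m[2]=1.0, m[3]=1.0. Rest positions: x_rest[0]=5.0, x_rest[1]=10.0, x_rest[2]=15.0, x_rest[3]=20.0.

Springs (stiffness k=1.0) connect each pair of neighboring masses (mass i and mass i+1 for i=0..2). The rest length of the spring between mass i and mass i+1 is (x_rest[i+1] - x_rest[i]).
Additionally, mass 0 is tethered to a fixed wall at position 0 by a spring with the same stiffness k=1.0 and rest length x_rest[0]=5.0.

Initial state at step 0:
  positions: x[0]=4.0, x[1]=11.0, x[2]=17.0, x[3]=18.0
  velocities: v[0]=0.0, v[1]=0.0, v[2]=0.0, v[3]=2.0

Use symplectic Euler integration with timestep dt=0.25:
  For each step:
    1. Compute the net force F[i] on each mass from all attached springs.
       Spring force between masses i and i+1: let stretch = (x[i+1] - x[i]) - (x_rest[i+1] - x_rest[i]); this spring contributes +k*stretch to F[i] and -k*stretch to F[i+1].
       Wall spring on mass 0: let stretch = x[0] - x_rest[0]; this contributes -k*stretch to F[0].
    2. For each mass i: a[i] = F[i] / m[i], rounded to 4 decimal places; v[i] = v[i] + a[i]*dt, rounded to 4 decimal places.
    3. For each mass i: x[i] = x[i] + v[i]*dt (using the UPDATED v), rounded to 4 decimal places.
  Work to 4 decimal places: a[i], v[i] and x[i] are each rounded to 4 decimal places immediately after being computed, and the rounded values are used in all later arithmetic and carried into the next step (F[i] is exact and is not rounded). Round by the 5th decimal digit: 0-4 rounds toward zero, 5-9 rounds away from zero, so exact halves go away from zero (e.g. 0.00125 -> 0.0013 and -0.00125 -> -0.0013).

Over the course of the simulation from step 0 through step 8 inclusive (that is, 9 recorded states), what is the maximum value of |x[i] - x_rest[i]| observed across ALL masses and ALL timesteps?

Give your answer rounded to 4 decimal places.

Answer: 3.8881

Derivation:
Step 0: x=[4.0000 11.0000 17.0000 18.0000] v=[0.0000 0.0000 0.0000 2.0000]
Step 1: x=[4.1875 10.9375 16.6875 18.7500] v=[0.7500 -0.2500 -1.2500 3.0000]
Step 2: x=[4.5352 10.8125 16.1445 19.6836] v=[1.3906 -0.5000 -2.1719 3.7344]
Step 3: x=[4.9917 10.6284 15.4895 20.7085] v=[1.8261 -0.7363 -2.6201 4.0996]
Step 4: x=[5.4886 10.3959 14.8569 21.7197] v=[1.9874 -0.9302 -2.5306 4.0449]
Step 5: x=[5.9491 10.1355 14.3744 22.6145] v=[1.8421 -1.0418 -1.9302 3.5792]
Step 6: x=[6.2995 9.8783 14.1419 23.3068] v=[1.4014 -1.0287 -0.9299 2.7692]
Step 7: x=[6.4798 9.6639 14.2158 23.7388] v=[0.7212 -0.8575 0.2954 1.7280]
Step 8: x=[6.4541 9.5350 14.6004 23.8881] v=[-0.1027 -0.5156 1.5382 0.5973]
Max displacement = 3.8881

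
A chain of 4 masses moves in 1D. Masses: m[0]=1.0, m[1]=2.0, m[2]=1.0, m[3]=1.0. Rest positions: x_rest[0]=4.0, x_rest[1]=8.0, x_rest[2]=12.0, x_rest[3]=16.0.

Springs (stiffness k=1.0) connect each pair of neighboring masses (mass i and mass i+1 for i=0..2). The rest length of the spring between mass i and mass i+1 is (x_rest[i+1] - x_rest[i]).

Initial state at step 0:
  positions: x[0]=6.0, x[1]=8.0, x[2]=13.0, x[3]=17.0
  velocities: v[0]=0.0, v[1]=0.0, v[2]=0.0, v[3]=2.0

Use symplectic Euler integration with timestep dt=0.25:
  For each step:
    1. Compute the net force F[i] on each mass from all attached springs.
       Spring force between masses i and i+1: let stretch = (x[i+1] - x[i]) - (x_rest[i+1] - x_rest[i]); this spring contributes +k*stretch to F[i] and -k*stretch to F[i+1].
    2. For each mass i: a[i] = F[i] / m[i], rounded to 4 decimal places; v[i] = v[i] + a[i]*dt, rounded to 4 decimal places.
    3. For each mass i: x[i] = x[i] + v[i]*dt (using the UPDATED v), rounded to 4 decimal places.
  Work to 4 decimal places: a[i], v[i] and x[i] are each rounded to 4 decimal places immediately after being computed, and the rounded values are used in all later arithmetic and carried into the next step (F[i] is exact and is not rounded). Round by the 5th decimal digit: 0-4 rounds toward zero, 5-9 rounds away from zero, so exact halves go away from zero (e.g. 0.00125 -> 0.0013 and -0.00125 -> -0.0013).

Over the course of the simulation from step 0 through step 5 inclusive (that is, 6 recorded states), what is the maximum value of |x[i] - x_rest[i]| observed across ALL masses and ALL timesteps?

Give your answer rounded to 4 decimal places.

Step 0: x=[6.0000 8.0000 13.0000 17.0000] v=[0.0000 0.0000 0.0000 2.0000]
Step 1: x=[5.8750 8.0938 12.9375 17.5000] v=[-0.5000 0.3750 -0.2500 2.0000]
Step 2: x=[5.6387 8.2696 12.8574 17.9649] v=[-0.9453 0.7031 -0.3203 1.8594]
Step 3: x=[5.3168 8.5065 12.8098 18.3605] v=[-1.2876 0.9477 -0.1904 1.5825]
Step 4: x=[4.9443 8.7782 12.8402 18.6592] v=[-1.4902 1.0869 0.1215 1.1948]
Step 5: x=[4.5614 9.0571 12.9804 18.8442] v=[-1.5317 1.1154 0.5608 0.7401]
Max displacement = 2.8442

Answer: 2.8442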